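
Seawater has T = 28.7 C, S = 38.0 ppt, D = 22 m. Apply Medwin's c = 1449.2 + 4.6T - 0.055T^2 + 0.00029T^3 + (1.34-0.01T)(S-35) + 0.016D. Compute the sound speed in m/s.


c = 1449.2 + 4.6*28.7 - 0.055*28.7^2 + 0.00029*28.7^3 + (1.34 - 0.01*28.7)*(38.0 - 35) + 0.016*22 = 1546.28

1546.28 m/s


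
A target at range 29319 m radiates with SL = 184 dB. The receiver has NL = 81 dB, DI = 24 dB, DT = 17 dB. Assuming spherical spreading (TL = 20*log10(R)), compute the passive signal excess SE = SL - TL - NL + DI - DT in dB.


Step 1: TL = 20*log10(29319) = 89.34 dB
Step 2: SE = 184 - 89.34 - 81 + 24 - 17 = 20.66

20.66 dB


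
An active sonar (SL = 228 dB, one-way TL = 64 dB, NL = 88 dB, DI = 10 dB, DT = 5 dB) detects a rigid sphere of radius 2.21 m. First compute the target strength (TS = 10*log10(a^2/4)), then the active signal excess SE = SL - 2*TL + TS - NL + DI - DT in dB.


Step 1: TS = 10*log10(2.21^2/4) = 0.87 dB
Step 2: SE = SL - 2*TL + TS - NL + DI - DT = 228 - 2*64 + (0.87) - 88 + 10 - 5 = 17.87

17.87 dB


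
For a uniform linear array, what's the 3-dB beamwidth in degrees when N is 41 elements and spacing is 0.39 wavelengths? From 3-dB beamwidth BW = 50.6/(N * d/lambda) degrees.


BW = 50.6 / (41 * 0.39) = 50.6 / 15.99 = 3.16

3.16 deg


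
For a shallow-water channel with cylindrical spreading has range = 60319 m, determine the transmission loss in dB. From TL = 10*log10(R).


TL = 10*log10(60319) = 47.8

47.8 dB


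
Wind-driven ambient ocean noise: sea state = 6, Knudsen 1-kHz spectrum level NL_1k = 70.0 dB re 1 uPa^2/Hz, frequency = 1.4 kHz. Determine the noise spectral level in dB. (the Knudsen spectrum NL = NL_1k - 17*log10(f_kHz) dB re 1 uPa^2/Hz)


NL = NL_1k - 17*log10(f_kHz) = 70.0 - 17*log10(1.4) = 70.0 - (2.48) = 67.52

67.52 dB


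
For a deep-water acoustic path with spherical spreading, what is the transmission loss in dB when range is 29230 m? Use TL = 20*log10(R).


TL = 20*log10(29230) = 89.32

89.32 dB


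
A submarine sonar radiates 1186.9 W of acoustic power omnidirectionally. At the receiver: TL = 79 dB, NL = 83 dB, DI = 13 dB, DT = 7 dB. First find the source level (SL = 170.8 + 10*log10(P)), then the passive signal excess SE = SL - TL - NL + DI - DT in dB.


Step 1: SL = 170.8 + 10*log10(1186.9) = 201.54 dB
Step 2: SE = SL - TL - NL + DI - DT = 201.54 - 79 - 83 + 13 - 7 = 45.54

45.54 dB


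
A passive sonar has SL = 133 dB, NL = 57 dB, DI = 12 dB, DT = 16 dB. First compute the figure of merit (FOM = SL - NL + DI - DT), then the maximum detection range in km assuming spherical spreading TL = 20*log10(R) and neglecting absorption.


Step 1: FOM = SL - NL + DI - DT = 133 - 57 + 12 - 16 = 72 dB
Step 2: at max range FOM = TL = 20*log10(R), so R = 10^(72/20) = 3981.07 m = 3.98 km

3.98 km


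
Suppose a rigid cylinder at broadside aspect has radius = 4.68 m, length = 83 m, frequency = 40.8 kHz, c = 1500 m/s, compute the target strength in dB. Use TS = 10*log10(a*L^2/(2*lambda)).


lambda = 1500/40800 = 0.03676 m
TS = 10*log10(4.68*83^2/(2*0.03676)) = 56.42

56.42 dB


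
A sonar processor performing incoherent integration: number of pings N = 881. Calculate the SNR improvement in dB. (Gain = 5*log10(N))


Gain = 5*log10(881) = 14.72

14.72 dB


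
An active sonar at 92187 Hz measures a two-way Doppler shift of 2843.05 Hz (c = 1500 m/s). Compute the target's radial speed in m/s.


From fd = 2*f*v/c, v = c*fd/(2*f) = 1500 * 2843.05 / (2*92187) = 23.13

23.13 m/s


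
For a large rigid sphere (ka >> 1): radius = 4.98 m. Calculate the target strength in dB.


TS = 10*log10(4.98^2 / 4) = 10*log10(6.2001) = 7.92

7.92 dB


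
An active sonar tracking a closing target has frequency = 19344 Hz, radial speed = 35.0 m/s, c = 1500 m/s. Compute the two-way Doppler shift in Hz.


902.72 Hz


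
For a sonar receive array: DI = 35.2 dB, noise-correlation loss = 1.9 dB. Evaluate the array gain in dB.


AG = DI - L_corr = 35.2 - 1.9 = 33.3

33.3 dB


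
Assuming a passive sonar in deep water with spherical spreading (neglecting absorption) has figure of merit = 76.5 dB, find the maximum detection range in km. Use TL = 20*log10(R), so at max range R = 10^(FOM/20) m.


At max range FOM = TL, so 20*log10(R) = 76.5
R = 10^(76.5/20) = 6683.44 m = 6.68 km

6.68 km


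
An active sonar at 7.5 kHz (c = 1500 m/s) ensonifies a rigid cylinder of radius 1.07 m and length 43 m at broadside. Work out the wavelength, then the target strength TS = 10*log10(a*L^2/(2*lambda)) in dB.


Step 1: lambda = c/f = 1500/7500 = 0.2 m
Step 2: TS = 10*log10(a*L^2/(2*lambda)) = 10*log10(1.07*43^2/(2*0.2)) = 36.94

36.94 dB


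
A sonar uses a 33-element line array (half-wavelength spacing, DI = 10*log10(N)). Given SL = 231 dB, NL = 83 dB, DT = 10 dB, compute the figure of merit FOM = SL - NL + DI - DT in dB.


Step 1: DI = 10*log10(33) = 15.19 dB
Step 2: FOM = SL - NL + DI - DT = 231 - 83 + 15.19 - 10 = 153.19

153.19 dB


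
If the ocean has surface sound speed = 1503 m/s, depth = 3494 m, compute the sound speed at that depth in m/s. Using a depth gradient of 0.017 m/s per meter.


c = 1503 + 0.017 * 3494 = 1562.398

1562.398 m/s


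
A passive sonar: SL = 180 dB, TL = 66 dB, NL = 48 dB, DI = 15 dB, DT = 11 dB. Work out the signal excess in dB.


70 dB


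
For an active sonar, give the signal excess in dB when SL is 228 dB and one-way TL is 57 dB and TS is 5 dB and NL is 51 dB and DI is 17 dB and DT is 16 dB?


69 dB


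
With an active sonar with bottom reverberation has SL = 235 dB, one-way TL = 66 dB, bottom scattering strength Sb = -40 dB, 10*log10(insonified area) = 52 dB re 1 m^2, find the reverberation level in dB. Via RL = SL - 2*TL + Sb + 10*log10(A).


RL = SL - 2*TL + Sb + 10*log10(A) = 235 - 2*66 + (-40) + 52 = 115

115 dB


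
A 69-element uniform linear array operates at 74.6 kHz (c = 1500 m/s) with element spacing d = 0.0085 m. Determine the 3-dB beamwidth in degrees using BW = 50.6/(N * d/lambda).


Step 1: lambda = 1500/74600 = 0.02011 m
Step 2: d/lambda = 0.0085/0.02011 = 0.4227
Step 3: BW = 50.6/(N * d/lambda) = 50.6/(69 * 0.4227) = 1.73

1.73 deg


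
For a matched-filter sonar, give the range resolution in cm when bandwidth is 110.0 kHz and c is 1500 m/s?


dR = c/(2*BW) = 1500 / (2 * 110.0e3) = 0.0068 m = 0.68 cm

0.68 cm


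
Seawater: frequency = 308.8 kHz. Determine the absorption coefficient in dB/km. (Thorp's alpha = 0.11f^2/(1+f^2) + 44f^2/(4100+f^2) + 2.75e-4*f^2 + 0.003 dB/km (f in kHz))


f^2 = 95357.44
alpha = 0.11*95357.44/(1+95357.44) + 44*95357.44/(4100+95357.44) + 2.75e-4*95357.44 + 0.003 = 68.522

68.522 dB/km


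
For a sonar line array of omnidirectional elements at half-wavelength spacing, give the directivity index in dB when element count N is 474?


26.76 dB


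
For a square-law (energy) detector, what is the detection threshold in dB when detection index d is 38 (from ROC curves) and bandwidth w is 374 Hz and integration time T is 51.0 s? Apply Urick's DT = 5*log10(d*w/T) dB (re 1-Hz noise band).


12.23 dB


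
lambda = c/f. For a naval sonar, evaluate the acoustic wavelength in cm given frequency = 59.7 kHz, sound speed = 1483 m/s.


lambda = c/f = 1483 / 59700 = 0.0248 m = 2.48 cm

2.48 cm


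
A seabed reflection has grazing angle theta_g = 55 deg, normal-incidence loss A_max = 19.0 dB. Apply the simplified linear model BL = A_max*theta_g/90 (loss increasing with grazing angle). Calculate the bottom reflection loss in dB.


BL = A_max * theta_g / 90 = 19.0 * 55 / 90 = 11.61

11.61 dB


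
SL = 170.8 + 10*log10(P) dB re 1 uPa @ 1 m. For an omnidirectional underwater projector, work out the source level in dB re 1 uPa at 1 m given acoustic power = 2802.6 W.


SL = 170.8 + 10*log10(2802.6) = 170.8 + 34.48 = 205.28

205.28 dB


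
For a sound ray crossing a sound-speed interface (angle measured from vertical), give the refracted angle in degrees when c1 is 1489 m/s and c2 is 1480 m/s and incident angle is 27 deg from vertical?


26.82 deg


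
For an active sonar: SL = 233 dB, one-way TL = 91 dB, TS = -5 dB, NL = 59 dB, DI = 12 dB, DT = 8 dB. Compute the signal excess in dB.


SE = SL - 2*TL + TS - NL + DI - DT = 233 - 2*91 + (-5) - 59 + 12 - 8 = -9

-9 dB


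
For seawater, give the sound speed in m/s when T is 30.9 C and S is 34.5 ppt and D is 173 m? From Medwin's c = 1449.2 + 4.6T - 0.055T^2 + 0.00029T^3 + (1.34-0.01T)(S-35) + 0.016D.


c = 1449.2 + 4.6*30.9 - 0.055*30.9^2 + 0.00029*30.9^3 + (1.34 - 0.01*30.9)*(34.5 - 35) + 0.016*173 = 1549.63

1549.63 m/s


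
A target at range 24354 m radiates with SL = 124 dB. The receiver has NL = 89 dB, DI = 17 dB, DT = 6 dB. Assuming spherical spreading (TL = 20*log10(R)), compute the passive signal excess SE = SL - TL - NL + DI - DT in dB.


Step 1: TL = 20*log10(24354) = 87.73 dB
Step 2: SE = 124 - 87.73 - 89 + 17 - 6 = -41.73

-41.73 dB


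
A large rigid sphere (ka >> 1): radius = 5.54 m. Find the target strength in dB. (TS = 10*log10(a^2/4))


TS = 10*log10(5.54^2 / 4) = 10*log10(7.6729) = 8.85

8.85 dB


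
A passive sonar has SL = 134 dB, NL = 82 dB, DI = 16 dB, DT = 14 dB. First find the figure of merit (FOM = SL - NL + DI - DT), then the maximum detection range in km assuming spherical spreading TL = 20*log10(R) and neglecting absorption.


Step 1: FOM = SL - NL + DI - DT = 134 - 82 + 16 - 14 = 54 dB
Step 2: at max range FOM = TL = 20*log10(R), so R = 10^(54/20) = 501.19 m = 0.5 km

0.5 km


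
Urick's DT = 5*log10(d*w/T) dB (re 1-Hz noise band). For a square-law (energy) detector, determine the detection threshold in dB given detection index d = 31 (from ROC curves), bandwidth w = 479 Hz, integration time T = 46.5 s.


12.52 dB


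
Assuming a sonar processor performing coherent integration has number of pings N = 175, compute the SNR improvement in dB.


Gain = 10*log10(175) = 22.43

22.43 dB


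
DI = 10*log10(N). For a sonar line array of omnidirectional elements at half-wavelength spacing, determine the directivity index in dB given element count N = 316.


DI = 10*log10(316) = 25.0

25.0 dB


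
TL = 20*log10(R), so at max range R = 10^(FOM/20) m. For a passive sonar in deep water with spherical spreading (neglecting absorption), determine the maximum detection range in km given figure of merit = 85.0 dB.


At max range FOM = TL, so 20*log10(R) = 85.0
R = 10^(85.0/20) = 17782.79 m = 17.78 km

17.78 km


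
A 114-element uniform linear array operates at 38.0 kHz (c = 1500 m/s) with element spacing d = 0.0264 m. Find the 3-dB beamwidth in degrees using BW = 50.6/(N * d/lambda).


Step 1: lambda = 1500/38000 = 0.03947 m
Step 2: d/lambda = 0.0264/0.03947 = 0.6689
Step 3: BW = 50.6/(N * d/lambda) = 50.6/(114 * 0.6689) = 0.66

0.66 deg


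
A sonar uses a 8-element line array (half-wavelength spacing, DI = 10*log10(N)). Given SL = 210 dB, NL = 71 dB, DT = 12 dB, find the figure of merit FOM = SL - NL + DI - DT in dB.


Step 1: DI = 10*log10(8) = 9.03 dB
Step 2: FOM = SL - NL + DI - DT = 210 - 71 + 9.03 - 12 = 136.03

136.03 dB


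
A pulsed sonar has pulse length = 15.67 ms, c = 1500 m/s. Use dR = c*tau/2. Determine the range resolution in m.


dR = c*tau/2 = 1500 * 15.67e-3 / 2 = 11.7525

11.7525 m


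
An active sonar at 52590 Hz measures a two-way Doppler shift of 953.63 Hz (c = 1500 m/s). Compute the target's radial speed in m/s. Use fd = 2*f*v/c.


From fd = 2*f*v/c, v = c*fd/(2*f) = 1500 * 953.63 / (2*52590) = 13.6

13.6 m/s


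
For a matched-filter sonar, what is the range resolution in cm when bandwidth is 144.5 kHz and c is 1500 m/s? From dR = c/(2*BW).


dR = c/(2*BW) = 1500 / (2 * 144.5e3) = 0.0052 m = 0.52 cm

0.52 cm


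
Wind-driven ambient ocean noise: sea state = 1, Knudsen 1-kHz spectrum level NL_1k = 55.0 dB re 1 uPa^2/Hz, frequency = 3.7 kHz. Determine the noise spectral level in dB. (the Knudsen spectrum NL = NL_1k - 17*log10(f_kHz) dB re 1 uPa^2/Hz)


45.34 dB


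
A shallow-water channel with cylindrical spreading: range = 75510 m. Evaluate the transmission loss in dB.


TL = 10*log10(75510) = 48.78

48.78 dB


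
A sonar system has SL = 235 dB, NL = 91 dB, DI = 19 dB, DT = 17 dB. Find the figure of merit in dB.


FOM = SL - NL + DI - DT = 235 - 91 + 19 - 17 = 146

146 dB


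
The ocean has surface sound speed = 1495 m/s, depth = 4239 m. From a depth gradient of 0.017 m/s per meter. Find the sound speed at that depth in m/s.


c = 1495 + 0.017 * 4239 = 1567.063

1567.063 m/s


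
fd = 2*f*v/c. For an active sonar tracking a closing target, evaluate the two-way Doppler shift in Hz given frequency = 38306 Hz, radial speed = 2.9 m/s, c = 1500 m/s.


fd = 2*f*v/c = 2 * 38306 * 2.9 / 1500 = 148.12

148.12 Hz


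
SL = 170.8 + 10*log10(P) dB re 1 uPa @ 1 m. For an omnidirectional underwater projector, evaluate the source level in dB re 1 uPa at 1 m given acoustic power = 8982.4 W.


SL = 170.8 + 10*log10(8982.4) = 170.8 + 39.53 = 210.33

210.33 dB


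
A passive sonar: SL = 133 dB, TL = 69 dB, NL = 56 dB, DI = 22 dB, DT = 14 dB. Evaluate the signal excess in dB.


SE = SL - TL - NL + DI - DT = 133 - 69 - 56 + 22 - 14 = 16

16 dB


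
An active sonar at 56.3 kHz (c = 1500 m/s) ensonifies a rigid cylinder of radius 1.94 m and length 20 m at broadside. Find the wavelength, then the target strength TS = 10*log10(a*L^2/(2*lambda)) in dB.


Step 1: lambda = c/f = 1500/56300 = 0.02664 m
Step 2: TS = 10*log10(a*L^2/(2*lambda)) = 10*log10(1.94*20^2/(2*0.02664)) = 41.63

41.63 dB


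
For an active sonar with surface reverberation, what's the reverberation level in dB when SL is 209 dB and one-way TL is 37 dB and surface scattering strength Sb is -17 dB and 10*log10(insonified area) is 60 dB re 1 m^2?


RL = SL - 2*TL + Sb + 10*log10(A) = 209 - 2*37 + (-17) + 60 = 178

178 dB


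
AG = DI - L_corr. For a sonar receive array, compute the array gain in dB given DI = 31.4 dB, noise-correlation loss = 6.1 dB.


AG = DI - L_corr = 31.4 - 6.1 = 25.3

25.3 dB


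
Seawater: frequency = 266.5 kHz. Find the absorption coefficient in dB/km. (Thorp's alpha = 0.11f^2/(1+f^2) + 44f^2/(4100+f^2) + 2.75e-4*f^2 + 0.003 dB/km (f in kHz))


f^2 = 71022.25
alpha = 0.11*71022.25/(1+71022.25) + 44*71022.25/(4100+71022.25) + 2.75e-4*71022.25 + 0.003 = 61.243

61.243 dB/km


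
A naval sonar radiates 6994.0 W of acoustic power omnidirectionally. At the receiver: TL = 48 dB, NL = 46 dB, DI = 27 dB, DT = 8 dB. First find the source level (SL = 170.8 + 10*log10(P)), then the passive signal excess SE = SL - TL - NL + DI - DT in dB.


Step 1: SL = 170.8 + 10*log10(6994.0) = 209.25 dB
Step 2: SE = SL - TL - NL + DI - DT = 209.25 - 48 - 46 + 27 - 8 = 134.25

134.25 dB


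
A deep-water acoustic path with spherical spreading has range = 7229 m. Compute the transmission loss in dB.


77.18 dB


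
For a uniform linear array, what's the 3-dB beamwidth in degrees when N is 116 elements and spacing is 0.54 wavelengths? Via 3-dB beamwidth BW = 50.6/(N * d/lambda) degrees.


BW = 50.6 / (116 * 0.54) = 50.6 / 62.64 = 0.81

0.81 deg


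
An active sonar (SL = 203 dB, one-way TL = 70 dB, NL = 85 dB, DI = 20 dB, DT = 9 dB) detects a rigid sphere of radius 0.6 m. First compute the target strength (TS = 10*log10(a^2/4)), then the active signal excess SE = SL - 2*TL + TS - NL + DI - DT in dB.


Step 1: TS = 10*log10(0.6^2/4) = -10.46 dB
Step 2: SE = SL - 2*TL + TS - NL + DI - DT = 203 - 2*70 + (-10.46) - 85 + 20 - 9 = -21.46

-21.46 dB


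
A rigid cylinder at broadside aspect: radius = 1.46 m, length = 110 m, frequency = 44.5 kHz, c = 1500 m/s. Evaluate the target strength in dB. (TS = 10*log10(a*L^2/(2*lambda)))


54.18 dB


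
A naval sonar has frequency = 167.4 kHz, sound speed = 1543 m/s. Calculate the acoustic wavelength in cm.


0.92 cm


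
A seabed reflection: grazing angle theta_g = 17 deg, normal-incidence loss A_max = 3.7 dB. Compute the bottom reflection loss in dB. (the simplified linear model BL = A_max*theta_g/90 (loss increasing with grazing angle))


BL = A_max * theta_g / 90 = 3.7 * 17 / 90 = 0.7

0.7 dB


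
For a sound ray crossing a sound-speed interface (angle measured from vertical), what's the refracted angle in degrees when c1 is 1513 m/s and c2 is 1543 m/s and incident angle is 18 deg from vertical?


sin(theta2) = (c2/c1)*sin(theta1) = (1543/1513)*sin(18 deg) = 0.31514
theta2 = arcsin(0.31514) = 18.37

18.37 deg


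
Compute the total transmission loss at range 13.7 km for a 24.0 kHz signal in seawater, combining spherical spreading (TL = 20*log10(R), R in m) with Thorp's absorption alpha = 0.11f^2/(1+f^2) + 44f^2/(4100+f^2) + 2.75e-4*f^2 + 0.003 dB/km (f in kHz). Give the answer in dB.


Step 1 (Thorp): alpha = 0.11*576.0/(1+576.0) + 44*576.0/(4100+576.0) + 2.75e-4*576.0 + 0.003 = 5.6912 dB/km
Step 2: TL_spread = 20*log10(13700) = 82.73 dB
Step 3: TL_abs = alpha*R = 5.6912 * 13.7 = 77.97 dB
Step 4: TL_total = 82.73 + 77.97 = 160.7

160.7 dB


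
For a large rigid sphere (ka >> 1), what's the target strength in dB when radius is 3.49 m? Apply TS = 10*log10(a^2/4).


4.84 dB


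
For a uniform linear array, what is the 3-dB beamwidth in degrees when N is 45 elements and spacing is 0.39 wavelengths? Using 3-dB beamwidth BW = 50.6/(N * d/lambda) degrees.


BW = 50.6 / (45 * 0.39) = 50.6 / 17.55 = 2.88

2.88 deg


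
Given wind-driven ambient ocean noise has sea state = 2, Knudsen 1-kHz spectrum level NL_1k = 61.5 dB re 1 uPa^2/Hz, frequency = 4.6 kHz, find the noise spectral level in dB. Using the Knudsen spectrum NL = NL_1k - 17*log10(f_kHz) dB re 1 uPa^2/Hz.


50.23 dB


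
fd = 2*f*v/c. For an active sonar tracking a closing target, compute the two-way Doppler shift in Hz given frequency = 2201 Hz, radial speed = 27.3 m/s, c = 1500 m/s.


80.12 Hz


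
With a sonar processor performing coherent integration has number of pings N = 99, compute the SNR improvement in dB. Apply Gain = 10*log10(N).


Gain = 10*log10(99) = 19.96

19.96 dB


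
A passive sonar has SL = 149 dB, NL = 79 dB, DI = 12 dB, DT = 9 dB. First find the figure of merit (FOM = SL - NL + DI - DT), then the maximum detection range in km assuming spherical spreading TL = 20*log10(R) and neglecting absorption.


Step 1: FOM = SL - NL + DI - DT = 149 - 79 + 12 - 9 = 73 dB
Step 2: at max range FOM = TL = 20*log10(R), so R = 10^(73/20) = 4466.84 m = 4.47 km

4.47 km


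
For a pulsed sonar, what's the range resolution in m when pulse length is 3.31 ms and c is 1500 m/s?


dR = c*tau/2 = 1500 * 3.31e-3 / 2 = 2.4825

2.4825 m


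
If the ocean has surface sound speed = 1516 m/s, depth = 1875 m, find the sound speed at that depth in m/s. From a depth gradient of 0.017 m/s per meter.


c = 1516 + 0.017 * 1875 = 1547.875

1547.875 m/s


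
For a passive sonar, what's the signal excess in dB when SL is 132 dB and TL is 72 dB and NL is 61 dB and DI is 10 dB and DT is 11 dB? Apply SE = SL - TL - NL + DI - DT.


SE = SL - TL - NL + DI - DT = 132 - 72 - 61 + 10 - 11 = -2

-2 dB


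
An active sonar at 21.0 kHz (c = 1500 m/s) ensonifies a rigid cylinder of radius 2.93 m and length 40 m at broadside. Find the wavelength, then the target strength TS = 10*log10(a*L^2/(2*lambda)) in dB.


Step 1: lambda = c/f = 1500/21000 = 0.07143 m
Step 2: TS = 10*log10(a*L^2/(2*lambda)) = 10*log10(2.93*40^2/(2*0.07143)) = 45.16

45.16 dB


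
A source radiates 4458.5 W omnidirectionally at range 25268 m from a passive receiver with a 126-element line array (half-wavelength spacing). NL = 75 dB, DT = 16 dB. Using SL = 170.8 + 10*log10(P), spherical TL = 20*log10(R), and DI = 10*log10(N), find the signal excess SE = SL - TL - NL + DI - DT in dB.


Step 1: SL = 170.8 + 10*log10(4458.5) = 207.29 dB
Step 2: TL = 20*log10(25268) = 88.05 dB
Step 3: DI = 10*log10(126) = 21.0 dB
Step 4: SE = SL - TL - NL + DI - DT = 207.29 - 88.05 - 75 + 21.0 - 16 = 49.24

49.24 dB


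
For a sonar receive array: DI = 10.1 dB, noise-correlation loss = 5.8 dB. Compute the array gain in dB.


AG = DI - L_corr = 10.1 - 5.8 = 4.3

4.3 dB


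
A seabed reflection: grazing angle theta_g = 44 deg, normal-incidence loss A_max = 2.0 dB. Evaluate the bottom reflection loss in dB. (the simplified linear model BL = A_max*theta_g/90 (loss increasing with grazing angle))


0.98 dB


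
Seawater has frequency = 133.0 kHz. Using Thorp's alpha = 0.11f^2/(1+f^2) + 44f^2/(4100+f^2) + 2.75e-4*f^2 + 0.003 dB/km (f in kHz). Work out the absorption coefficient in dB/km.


f^2 = 17689.0
alpha = 0.11*17689.0/(1+17689.0) + 44*17689.0/(4100+17689.0) + 2.75e-4*17689.0 + 0.003 = 40.698

40.698 dB/km


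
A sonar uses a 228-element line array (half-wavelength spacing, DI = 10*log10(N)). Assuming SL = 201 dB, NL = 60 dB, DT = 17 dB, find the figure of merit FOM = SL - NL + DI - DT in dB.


Step 1: DI = 10*log10(228) = 23.58 dB
Step 2: FOM = SL - NL + DI - DT = 201 - 60 + 23.58 - 17 = 147.58

147.58 dB


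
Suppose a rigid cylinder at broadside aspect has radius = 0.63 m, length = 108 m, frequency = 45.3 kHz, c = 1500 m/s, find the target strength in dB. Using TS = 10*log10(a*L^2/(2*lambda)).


lambda = 1500/45300 = 0.03311 m
TS = 10*log10(0.63*108^2/(2*0.03311)) = 50.45

50.45 dB


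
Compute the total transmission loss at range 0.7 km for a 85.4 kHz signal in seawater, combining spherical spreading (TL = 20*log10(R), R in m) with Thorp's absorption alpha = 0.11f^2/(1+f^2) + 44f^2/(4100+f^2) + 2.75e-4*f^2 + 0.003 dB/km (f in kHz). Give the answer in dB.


78.1 dB


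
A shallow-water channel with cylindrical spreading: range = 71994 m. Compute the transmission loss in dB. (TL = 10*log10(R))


TL = 10*log10(71994) = 48.57

48.57 dB


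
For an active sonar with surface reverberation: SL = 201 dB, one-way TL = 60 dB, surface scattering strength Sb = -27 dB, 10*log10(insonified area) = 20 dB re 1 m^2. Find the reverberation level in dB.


74 dB


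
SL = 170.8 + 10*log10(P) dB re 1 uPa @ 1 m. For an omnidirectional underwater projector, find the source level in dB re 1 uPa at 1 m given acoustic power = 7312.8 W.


SL = 170.8 + 10*log10(7312.8) = 170.8 + 38.64 = 209.44

209.44 dB


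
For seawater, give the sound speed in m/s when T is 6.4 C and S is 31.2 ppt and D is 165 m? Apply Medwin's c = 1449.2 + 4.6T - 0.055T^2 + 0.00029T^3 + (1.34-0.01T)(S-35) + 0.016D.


c = 1449.2 + 4.6*6.4 - 0.055*6.4^2 + 0.00029*6.4^3 + (1.34 - 0.01*6.4)*(31.2 - 35) + 0.016*165 = 1474.25

1474.25 m/s


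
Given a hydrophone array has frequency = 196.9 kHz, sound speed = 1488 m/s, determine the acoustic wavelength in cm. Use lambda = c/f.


lambda = c/f = 1488 / 196900 = 0.0076 m = 0.76 cm

0.76 cm


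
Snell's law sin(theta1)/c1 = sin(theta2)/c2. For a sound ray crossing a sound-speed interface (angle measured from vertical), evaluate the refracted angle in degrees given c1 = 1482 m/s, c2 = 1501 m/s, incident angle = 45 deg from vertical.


45.74 deg


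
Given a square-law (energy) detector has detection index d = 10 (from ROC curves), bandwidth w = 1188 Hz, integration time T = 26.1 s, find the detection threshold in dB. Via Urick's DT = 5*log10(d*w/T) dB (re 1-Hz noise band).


13.29 dB


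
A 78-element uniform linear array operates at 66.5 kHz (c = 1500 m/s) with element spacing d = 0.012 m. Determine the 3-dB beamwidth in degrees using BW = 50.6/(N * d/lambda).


Step 1: lambda = 1500/66500 = 0.02256 m
Step 2: d/lambda = 0.012/0.02256 = 0.5319
Step 3: BW = 50.6/(N * d/lambda) = 50.6/(78 * 0.5319) = 1.22

1.22 deg


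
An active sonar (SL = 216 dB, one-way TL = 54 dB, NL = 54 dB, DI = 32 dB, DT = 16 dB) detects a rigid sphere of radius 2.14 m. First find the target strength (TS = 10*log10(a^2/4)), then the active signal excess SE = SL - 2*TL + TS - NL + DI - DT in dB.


Step 1: TS = 10*log10(2.14^2/4) = 0.59 dB
Step 2: SE = SL - 2*TL + TS - NL + DI - DT = 216 - 2*54 + (0.59) - 54 + 32 - 16 = 70.59

70.59 dB


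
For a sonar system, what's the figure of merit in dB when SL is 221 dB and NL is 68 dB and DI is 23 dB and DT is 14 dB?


FOM = SL - NL + DI - DT = 221 - 68 + 23 - 14 = 162

162 dB


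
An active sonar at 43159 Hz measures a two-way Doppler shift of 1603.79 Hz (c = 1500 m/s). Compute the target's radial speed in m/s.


From fd = 2*f*v/c, v = c*fd/(2*f) = 1500 * 1603.79 / (2*43159) = 27.87

27.87 m/s


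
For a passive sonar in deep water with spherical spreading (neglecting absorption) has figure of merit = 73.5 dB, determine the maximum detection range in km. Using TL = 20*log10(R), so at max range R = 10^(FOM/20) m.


At max range FOM = TL, so 20*log10(R) = 73.5
R = 10^(73.5/20) = 4731.51 m = 4.73 km

4.73 km


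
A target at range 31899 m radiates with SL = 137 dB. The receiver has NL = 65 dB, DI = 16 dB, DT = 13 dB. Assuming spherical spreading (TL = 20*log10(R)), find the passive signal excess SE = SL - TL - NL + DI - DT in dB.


Step 1: TL = 20*log10(31899) = 90.08 dB
Step 2: SE = 137 - 90.08 - 65 + 16 - 13 = -15.08

-15.08 dB


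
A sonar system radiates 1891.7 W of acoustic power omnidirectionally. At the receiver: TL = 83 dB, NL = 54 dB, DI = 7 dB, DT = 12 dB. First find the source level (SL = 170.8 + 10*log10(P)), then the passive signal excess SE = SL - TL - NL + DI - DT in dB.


Step 1: SL = 170.8 + 10*log10(1891.7) = 203.57 dB
Step 2: SE = SL - TL - NL + DI - DT = 203.57 - 83 - 54 + 7 - 12 = 61.57

61.57 dB


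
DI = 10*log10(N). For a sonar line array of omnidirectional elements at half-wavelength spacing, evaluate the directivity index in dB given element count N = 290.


DI = 10*log10(290) = 24.62

24.62 dB


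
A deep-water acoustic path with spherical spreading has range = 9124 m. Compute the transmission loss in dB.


79.2 dB


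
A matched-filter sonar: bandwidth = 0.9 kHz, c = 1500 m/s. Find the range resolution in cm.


dR = c/(2*BW) = 1500 / (2 * 0.9e3) = 0.8333 m = 83.33 cm

83.33 cm


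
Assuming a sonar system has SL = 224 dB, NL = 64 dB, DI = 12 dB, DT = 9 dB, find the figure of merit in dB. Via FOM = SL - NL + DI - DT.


FOM = SL - NL + DI - DT = 224 - 64 + 12 - 9 = 163

163 dB


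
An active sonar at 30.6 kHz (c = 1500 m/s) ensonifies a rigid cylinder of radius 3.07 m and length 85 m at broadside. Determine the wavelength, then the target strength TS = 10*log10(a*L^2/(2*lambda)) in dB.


Step 1: lambda = c/f = 1500/30600 = 0.04902 m
Step 2: TS = 10*log10(a*L^2/(2*lambda)) = 10*log10(3.07*85^2/(2*0.04902)) = 53.55

53.55 dB


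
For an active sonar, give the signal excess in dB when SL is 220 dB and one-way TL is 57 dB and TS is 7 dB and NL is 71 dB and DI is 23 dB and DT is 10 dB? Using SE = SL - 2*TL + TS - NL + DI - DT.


SE = SL - 2*TL + TS - NL + DI - DT = 220 - 2*57 + (7) - 71 + 23 - 10 = 55

55 dB


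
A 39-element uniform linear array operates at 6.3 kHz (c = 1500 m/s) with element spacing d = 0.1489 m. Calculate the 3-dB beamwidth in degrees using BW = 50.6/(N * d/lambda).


2.07 deg


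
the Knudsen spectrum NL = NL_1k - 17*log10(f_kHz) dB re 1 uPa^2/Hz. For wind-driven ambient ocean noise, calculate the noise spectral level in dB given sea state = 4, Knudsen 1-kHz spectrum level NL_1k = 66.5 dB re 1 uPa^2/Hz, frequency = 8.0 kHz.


NL = NL_1k - 17*log10(f_kHz) = 66.5 - 17*log10(8.0) = 66.5 - (15.35) = 51.15

51.15 dB


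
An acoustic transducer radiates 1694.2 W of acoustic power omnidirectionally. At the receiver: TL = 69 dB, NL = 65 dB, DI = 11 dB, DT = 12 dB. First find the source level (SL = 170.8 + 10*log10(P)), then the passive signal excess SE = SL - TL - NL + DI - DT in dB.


Step 1: SL = 170.8 + 10*log10(1694.2) = 203.09 dB
Step 2: SE = SL - TL - NL + DI - DT = 203.09 - 69 - 65 + 11 - 12 = 68.09

68.09 dB


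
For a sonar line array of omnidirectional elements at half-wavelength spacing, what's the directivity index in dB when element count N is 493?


DI = 10*log10(493) = 26.93

26.93 dB


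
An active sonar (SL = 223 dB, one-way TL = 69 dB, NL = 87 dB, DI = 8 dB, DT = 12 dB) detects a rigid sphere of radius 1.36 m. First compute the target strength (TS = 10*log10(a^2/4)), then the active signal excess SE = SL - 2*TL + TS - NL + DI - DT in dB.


Step 1: TS = 10*log10(1.36^2/4) = -3.35 dB
Step 2: SE = SL - 2*TL + TS - NL + DI - DT = 223 - 2*69 + (-3.35) - 87 + 8 - 12 = -9.35

-9.35 dB


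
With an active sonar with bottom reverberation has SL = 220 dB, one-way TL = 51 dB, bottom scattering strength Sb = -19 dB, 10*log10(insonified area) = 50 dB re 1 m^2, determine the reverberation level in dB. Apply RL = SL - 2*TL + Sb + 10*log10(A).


149 dB


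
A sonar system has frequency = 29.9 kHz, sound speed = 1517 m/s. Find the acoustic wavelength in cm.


lambda = c/f = 1517 / 29900 = 0.0507 m = 5.07 cm

5.07 cm


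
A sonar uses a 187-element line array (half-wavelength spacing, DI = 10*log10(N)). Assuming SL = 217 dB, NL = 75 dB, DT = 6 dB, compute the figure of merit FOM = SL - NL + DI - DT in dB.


Step 1: DI = 10*log10(187) = 22.72 dB
Step 2: FOM = SL - NL + DI - DT = 217 - 75 + 22.72 - 6 = 158.72

158.72 dB


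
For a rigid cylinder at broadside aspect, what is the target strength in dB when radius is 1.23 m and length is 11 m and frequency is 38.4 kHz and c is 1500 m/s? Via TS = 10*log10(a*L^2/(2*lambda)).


32.8 dB


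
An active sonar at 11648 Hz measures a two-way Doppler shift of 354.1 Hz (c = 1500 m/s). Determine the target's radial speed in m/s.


From fd = 2*f*v/c, v = c*fd/(2*f) = 1500 * 354.1 / (2*11648) = 22.8

22.8 m/s


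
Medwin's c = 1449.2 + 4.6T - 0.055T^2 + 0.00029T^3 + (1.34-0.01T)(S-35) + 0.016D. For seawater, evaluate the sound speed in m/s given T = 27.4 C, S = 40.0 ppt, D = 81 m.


c = 1449.2 + 4.6*27.4 - 0.055*27.4^2 + 0.00029*27.4^3 + (1.34 - 0.01*27.4)*(40.0 - 35) + 0.016*81 = 1546.54

1546.54 m/s


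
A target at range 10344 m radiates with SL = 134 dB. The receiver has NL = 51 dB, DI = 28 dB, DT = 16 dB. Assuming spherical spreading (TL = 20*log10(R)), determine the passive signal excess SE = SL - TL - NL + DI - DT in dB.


14.71 dB


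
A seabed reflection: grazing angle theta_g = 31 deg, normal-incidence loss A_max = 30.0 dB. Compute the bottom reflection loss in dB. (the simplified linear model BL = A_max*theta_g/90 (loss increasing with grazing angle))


BL = A_max * theta_g / 90 = 30.0 * 31 / 90 = 10.33

10.33 dB


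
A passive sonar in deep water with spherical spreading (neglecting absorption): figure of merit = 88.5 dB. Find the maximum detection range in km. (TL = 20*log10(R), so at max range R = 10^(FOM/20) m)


At max range FOM = TL, so 20*log10(R) = 88.5
R = 10^(88.5/20) = 26607.25 m = 26.61 km

26.61 km


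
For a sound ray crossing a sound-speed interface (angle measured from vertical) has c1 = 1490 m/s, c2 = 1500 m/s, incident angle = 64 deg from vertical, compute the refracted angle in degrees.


sin(theta2) = (c2/c1)*sin(theta1) = (1500/1490)*sin(64 deg) = 0.90483
theta2 = arcsin(0.90483) = 64.8

64.8 deg


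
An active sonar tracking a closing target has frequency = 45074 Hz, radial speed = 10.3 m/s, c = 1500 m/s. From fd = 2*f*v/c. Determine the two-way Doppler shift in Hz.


fd = 2*f*v/c = 2 * 45074 * 10.3 / 1500 = 619.02

619.02 Hz


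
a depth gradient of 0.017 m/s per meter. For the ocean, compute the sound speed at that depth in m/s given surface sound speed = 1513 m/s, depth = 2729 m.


c = 1513 + 0.017 * 2729 = 1559.393

1559.393 m/s


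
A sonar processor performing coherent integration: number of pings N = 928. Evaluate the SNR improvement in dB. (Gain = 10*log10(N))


Gain = 10*log10(928) = 29.68

29.68 dB


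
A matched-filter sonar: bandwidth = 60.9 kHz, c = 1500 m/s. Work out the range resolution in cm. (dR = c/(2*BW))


dR = c/(2*BW) = 1500 / (2 * 60.9e3) = 0.0123 m = 1.23 cm

1.23 cm


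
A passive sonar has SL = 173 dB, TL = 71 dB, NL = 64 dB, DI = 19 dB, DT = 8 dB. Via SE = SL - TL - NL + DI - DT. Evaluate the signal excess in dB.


49 dB


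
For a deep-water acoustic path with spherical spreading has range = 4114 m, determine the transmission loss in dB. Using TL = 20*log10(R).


TL = 20*log10(4114) = 72.29

72.29 dB


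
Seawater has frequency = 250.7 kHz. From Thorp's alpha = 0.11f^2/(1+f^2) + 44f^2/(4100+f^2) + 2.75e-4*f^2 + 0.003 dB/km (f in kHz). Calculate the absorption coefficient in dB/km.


f^2 = 62850.49
alpha = 0.11*62850.49/(1+62850.49) + 44*62850.49/(4100+62850.49) + 2.75e-4*62850.49 + 0.003 = 58.702

58.702 dB/km


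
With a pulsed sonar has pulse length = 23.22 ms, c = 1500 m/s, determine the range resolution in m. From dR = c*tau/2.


17.415 m


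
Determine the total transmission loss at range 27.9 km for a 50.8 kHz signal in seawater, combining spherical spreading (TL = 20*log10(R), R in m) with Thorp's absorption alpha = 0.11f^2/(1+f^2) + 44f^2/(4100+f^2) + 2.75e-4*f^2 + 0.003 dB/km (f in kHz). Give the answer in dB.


586.07 dB


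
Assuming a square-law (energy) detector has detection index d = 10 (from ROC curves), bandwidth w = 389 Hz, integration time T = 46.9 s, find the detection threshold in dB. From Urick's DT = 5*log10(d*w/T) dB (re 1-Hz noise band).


9.59 dB


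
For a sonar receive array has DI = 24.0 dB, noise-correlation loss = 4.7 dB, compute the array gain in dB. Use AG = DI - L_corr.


AG = DI - L_corr = 24.0 - 4.7 = 19.3

19.3 dB


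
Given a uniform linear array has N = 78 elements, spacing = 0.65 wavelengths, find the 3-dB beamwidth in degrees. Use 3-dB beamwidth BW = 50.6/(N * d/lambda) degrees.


BW = 50.6 / (78 * 0.65) = 50.6 / 50.7 = 1.0

1.0 deg


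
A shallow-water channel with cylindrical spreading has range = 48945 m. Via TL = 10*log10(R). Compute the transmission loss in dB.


46.9 dB


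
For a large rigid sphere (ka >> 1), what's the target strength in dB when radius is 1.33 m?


-3.54 dB


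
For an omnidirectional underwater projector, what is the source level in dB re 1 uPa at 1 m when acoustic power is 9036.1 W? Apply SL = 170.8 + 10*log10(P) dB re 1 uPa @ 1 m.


210.36 dB


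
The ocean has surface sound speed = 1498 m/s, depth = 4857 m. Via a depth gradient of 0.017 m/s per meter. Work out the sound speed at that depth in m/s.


1580.569 m/s


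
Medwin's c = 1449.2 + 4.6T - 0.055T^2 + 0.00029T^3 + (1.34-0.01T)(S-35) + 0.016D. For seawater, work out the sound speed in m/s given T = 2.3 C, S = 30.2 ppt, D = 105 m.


c = 1449.2 + 4.6*2.3 - 0.055*2.3^2 + 0.00029*2.3^3 + (1.34 - 0.01*2.3)*(30.2 - 35) + 0.016*105 = 1454.85

1454.85 m/s


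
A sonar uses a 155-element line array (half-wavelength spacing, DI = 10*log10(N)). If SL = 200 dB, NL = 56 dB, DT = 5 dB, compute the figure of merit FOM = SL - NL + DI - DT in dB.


160.9 dB


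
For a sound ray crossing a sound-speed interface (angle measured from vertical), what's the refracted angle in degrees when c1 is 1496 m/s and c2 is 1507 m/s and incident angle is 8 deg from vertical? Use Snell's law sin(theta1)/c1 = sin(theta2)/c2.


sin(theta2) = (c2/c1)*sin(theta1) = (1507/1496)*sin(8 deg) = 0.1402
theta2 = arcsin(0.1402) = 8.06

8.06 deg


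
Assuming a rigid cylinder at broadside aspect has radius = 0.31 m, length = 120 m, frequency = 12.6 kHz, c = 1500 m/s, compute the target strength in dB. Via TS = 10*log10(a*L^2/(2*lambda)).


lambda = 1500/12600 = 0.11905 m
TS = 10*log10(0.31*120^2/(2*0.11905)) = 42.73

42.73 dB


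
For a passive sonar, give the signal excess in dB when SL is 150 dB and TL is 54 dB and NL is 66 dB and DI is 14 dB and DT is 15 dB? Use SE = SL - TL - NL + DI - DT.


SE = SL - TL - NL + DI - DT = 150 - 54 - 66 + 14 - 15 = 29

29 dB


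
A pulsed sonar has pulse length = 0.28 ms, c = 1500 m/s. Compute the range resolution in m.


0.21 m


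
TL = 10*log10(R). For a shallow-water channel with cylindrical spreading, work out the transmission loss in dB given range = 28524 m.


TL = 10*log10(28524) = 44.55

44.55 dB


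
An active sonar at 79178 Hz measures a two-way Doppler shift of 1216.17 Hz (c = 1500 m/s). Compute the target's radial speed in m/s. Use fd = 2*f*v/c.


From fd = 2*f*v/c, v = c*fd/(2*f) = 1500 * 1216.17 / (2*79178) = 11.52

11.52 m/s


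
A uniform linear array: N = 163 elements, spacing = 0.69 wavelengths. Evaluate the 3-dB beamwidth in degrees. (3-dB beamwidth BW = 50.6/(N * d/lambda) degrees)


0.45 deg


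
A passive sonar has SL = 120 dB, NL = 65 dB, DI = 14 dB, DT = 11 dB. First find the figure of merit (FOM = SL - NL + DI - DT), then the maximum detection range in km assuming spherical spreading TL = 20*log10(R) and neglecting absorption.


Step 1: FOM = SL - NL + DI - DT = 120 - 65 + 14 - 11 = 58 dB
Step 2: at max range FOM = TL = 20*log10(R), so R = 10^(58/20) = 794.33 m = 0.79 km

0.79 km


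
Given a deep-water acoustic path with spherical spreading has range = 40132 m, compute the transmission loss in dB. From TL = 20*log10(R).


TL = 20*log10(40132) = 92.07

92.07 dB


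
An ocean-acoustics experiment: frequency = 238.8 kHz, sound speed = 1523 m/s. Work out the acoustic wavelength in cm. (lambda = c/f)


0.64 cm


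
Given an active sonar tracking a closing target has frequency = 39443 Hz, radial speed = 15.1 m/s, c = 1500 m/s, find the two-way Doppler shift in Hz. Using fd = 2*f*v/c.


fd = 2*f*v/c = 2 * 39443 * 15.1 / 1500 = 794.12

794.12 Hz


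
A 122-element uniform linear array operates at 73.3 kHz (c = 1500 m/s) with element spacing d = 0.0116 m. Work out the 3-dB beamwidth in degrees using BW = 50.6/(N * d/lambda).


0.73 deg


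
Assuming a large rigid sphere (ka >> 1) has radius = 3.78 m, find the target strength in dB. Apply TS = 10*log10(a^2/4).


5.53 dB


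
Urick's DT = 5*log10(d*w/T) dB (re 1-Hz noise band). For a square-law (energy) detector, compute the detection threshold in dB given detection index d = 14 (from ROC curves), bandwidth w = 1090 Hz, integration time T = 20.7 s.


14.34 dB


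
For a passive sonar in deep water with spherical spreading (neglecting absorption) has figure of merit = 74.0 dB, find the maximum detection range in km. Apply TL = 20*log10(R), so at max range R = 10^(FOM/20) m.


At max range FOM = TL, so 20*log10(R) = 74.0
R = 10^(74.0/20) = 5011.87 m = 5.01 km

5.01 km


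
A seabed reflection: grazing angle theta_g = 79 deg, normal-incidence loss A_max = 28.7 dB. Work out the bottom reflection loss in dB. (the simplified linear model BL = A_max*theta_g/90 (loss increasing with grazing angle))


25.19 dB


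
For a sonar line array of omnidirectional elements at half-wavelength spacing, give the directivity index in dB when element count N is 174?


DI = 10*log10(174) = 22.41

22.41 dB


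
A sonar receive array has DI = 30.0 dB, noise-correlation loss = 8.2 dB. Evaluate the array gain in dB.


AG = DI - L_corr = 30.0 - 8.2 = 21.8

21.8 dB


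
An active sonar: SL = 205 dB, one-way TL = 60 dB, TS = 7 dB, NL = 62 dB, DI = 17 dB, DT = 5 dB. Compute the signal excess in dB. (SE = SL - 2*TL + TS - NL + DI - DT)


SE = SL - 2*TL + TS - NL + DI - DT = 205 - 2*60 + (7) - 62 + 17 - 5 = 42

42 dB


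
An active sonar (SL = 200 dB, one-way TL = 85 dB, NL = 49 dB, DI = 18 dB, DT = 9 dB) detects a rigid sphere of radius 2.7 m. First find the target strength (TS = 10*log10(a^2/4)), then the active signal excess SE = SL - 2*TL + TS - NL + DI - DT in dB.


Step 1: TS = 10*log10(2.7^2/4) = 2.61 dB
Step 2: SE = SL - 2*TL + TS - NL + DI - DT = 200 - 2*85 + (2.61) - 49 + 18 - 9 = -7.39

-7.39 dB


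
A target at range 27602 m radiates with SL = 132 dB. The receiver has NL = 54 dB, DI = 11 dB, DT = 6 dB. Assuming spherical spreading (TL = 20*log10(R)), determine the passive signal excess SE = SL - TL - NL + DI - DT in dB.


-5.82 dB
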